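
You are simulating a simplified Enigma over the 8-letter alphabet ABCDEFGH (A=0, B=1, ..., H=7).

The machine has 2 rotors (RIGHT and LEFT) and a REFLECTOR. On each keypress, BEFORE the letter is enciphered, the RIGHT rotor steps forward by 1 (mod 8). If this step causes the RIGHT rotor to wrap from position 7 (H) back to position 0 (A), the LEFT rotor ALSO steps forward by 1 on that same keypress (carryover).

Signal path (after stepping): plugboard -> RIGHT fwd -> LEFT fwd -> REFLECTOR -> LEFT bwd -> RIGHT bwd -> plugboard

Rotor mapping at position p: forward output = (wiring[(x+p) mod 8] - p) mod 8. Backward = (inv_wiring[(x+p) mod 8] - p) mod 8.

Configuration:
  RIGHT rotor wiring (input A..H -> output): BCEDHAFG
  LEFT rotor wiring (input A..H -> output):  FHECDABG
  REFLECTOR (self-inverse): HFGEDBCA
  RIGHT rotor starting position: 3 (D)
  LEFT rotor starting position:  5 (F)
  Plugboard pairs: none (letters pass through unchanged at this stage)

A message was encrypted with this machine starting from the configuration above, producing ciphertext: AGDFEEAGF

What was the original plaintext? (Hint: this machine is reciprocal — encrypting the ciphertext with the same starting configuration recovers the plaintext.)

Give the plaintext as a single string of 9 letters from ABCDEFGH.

Char 1 ('A'): step: R->4, L=5; A->plug->A->R->D->L->A->refl->H->L'->F->R'->E->plug->E
Char 2 ('G'): step: R->5, L=5; G->plug->G->R->G->L->F->refl->B->L'->C->R'->H->plug->H
Char 3 ('D'): step: R->6, L=5; D->plug->D->R->E->L->C->refl->G->L'->H->R'->A->plug->A
Char 4 ('F'): step: R->7, L=5; F->plug->F->R->A->L->D->refl->E->L'->B->R'->G->plug->G
Char 5 ('E'): step: R->0, L->6 (L advanced); E->plug->E->R->H->L->C->refl->G->L'->E->R'->C->plug->C
Char 6 ('E'): step: R->1, L=6; E->plug->E->R->H->L->C->refl->G->L'->E->R'->F->plug->F
Char 7 ('A'): step: R->2, L=6; A->plug->A->R->C->L->H->refl->A->L'->B->R'->B->plug->B
Char 8 ('G'): step: R->3, L=6; G->plug->G->R->H->L->C->refl->G->L'->E->R'->B->plug->B
Char 9 ('F'): step: R->4, L=6; F->plug->F->R->G->L->F->refl->B->L'->D->R'->A->plug->A

Answer: EHAGCFBBA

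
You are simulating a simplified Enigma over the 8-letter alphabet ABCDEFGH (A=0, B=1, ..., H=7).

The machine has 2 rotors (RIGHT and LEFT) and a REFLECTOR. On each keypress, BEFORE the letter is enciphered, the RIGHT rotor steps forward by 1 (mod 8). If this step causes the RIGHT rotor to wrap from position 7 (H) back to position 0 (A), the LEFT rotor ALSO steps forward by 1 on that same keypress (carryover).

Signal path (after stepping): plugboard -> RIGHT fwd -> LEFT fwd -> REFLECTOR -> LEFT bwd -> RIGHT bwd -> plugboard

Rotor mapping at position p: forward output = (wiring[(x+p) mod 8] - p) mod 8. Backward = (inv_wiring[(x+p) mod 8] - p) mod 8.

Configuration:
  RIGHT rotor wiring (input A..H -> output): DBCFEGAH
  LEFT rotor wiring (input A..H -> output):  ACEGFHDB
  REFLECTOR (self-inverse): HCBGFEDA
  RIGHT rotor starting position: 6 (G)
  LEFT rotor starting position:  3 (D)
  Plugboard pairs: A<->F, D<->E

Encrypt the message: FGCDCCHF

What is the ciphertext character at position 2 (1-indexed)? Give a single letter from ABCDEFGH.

Char 1 ('F'): step: R->7, L=3; F->plug->A->R->A->L->D->refl->G->L'->E->R'->B->plug->B
Char 2 ('G'): step: R->0, L->4 (L advanced); G->plug->G->R->A->L->B->refl->C->L'->H->R'->H->plug->H

H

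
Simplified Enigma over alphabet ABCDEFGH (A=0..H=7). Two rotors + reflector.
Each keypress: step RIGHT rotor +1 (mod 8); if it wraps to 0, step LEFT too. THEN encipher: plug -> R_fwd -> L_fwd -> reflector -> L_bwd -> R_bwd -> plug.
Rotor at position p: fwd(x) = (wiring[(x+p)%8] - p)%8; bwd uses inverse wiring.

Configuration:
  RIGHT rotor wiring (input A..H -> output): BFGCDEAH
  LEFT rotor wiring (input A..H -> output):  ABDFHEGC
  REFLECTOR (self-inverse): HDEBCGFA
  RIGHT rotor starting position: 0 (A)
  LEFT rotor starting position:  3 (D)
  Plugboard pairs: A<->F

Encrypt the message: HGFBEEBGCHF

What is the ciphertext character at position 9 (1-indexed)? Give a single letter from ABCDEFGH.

Char 1 ('H'): step: R->1, L=3; H->plug->H->R->A->L->C->refl->E->L'->B->R'->C->plug->C
Char 2 ('G'): step: R->2, L=3; G->plug->G->R->H->L->A->refl->H->L'->E->R'->A->plug->F
Char 3 ('F'): step: R->3, L=3; F->plug->A->R->H->L->A->refl->H->L'->E->R'->E->plug->E
Char 4 ('B'): step: R->4, L=3; B->plug->B->R->A->L->C->refl->E->L'->B->R'->F->plug->A
Char 5 ('E'): step: R->5, L=3; E->plug->E->R->A->L->C->refl->E->L'->B->R'->F->plug->A
Char 6 ('E'): step: R->6, L=3; E->plug->E->R->A->L->C->refl->E->L'->B->R'->B->plug->B
Char 7 ('B'): step: R->7, L=3; B->plug->B->R->C->L->B->refl->D->L'->D->R'->E->plug->E
Char 8 ('G'): step: R->0, L->4 (L advanced); G->plug->G->R->A->L->D->refl->B->L'->H->R'->H->plug->H
Char 9 ('C'): step: R->1, L=4; C->plug->C->R->B->L->A->refl->H->L'->G->R'->G->plug->G

G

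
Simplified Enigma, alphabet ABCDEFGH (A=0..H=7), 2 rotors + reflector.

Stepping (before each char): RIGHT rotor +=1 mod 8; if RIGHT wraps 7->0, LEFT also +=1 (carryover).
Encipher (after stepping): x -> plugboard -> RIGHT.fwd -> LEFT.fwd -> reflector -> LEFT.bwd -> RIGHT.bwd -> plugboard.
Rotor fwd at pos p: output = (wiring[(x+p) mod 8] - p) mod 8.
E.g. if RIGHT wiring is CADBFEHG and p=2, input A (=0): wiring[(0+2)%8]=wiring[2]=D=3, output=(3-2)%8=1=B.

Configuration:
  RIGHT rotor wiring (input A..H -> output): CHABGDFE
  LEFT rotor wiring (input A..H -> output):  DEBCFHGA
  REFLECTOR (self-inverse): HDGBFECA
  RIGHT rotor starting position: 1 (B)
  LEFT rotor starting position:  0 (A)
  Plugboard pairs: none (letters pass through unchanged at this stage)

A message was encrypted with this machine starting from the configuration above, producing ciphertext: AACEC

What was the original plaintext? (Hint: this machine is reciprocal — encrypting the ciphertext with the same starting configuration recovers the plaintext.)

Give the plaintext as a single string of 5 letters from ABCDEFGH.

Answer: EBGBD

Derivation:
Char 1 ('A'): step: R->2, L=0; A->plug->A->R->G->L->G->refl->C->L'->D->R'->E->plug->E
Char 2 ('A'): step: R->3, L=0; A->plug->A->R->G->L->G->refl->C->L'->D->R'->B->plug->B
Char 3 ('C'): step: R->4, L=0; C->plug->C->R->B->L->E->refl->F->L'->E->R'->G->plug->G
Char 4 ('E'): step: R->5, L=0; E->plug->E->R->C->L->B->refl->D->L'->A->R'->B->plug->B
Char 5 ('C'): step: R->6, L=0; C->plug->C->R->E->L->F->refl->E->L'->B->R'->D->plug->D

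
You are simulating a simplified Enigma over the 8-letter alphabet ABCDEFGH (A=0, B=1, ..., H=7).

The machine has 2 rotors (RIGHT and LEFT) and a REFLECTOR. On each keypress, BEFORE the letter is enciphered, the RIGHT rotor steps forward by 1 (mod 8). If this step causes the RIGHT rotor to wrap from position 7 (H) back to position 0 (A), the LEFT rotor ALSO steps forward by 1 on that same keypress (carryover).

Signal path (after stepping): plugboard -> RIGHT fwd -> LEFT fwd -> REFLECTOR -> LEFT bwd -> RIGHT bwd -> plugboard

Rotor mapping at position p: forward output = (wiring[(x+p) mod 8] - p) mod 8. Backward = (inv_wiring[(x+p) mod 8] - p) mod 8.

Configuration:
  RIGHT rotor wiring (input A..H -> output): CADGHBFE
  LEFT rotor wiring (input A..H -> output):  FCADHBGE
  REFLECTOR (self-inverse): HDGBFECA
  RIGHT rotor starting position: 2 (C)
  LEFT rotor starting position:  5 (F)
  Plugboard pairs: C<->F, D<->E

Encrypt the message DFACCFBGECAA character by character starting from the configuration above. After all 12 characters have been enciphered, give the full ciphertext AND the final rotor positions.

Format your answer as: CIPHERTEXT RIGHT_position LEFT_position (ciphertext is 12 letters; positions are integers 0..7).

Answer: GBBFEGDCHFGB 6 6

Derivation:
Char 1 ('D'): step: R->3, L=5; D->plug->E->R->B->L->B->refl->D->L'->F->R'->G->plug->G
Char 2 ('F'): step: R->4, L=5; F->plug->C->R->B->L->B->refl->D->L'->F->R'->B->plug->B
Char 3 ('A'): step: R->5, L=5; A->plug->A->R->E->L->F->refl->E->L'->A->R'->B->plug->B
Char 4 ('C'): step: R->6, L=5; C->plug->F->R->A->L->E->refl->F->L'->E->R'->C->plug->F
Char 5 ('C'): step: R->7, L=5; C->plug->F->R->A->L->E->refl->F->L'->E->R'->D->plug->E
Char 6 ('F'): step: R->0, L->6 (L advanced); F->plug->C->R->D->L->E->refl->F->L'->F->R'->G->plug->G
Char 7 ('B'): step: R->1, L=6; B->plug->B->R->C->L->H->refl->A->L'->A->R'->E->plug->D
Char 8 ('G'): step: R->2, L=6; G->plug->G->R->A->L->A->refl->H->L'->C->R'->F->plug->C
Char 9 ('E'): step: R->3, L=6; E->plug->D->R->C->L->H->refl->A->L'->A->R'->H->plug->H
Char 10 ('C'): step: R->4, L=6; C->plug->F->R->E->L->C->refl->G->L'->B->R'->C->plug->F
Char 11 ('A'): step: R->5, L=6; A->plug->A->R->E->L->C->refl->G->L'->B->R'->G->plug->G
Char 12 ('A'): step: R->6, L=6; A->plug->A->R->H->L->D->refl->B->L'->G->R'->B->plug->B
Final: ciphertext=GBBFEGDCHFGB, RIGHT=6, LEFT=6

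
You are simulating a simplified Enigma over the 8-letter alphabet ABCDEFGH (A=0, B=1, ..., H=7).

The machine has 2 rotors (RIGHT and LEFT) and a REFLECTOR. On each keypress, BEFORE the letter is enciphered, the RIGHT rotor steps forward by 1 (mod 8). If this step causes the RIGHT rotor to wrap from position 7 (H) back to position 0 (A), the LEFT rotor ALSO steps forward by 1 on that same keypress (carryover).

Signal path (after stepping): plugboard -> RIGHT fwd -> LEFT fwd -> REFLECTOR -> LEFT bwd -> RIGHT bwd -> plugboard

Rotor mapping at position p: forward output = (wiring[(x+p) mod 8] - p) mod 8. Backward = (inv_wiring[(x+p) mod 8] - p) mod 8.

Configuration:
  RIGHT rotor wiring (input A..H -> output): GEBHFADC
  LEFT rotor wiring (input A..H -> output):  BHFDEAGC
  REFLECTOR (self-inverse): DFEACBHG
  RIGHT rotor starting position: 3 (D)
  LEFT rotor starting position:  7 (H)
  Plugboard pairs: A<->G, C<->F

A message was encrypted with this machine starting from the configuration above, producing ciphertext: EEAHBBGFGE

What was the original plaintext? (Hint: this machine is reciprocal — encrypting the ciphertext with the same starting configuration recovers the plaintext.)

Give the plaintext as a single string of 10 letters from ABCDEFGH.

Char 1 ('E'): step: R->4, L=7; E->plug->E->R->C->L->A->refl->D->L'->A->R'->F->plug->C
Char 2 ('E'): step: R->5, L=7; E->plug->E->R->H->L->H->refl->G->L'->D->R'->A->plug->G
Char 3 ('A'): step: R->6, L=7; A->plug->G->R->H->L->H->refl->G->L'->D->R'->E->plug->E
Char 4 ('H'): step: R->7, L=7; H->plug->H->R->E->L->E->refl->C->L'->B->R'->G->plug->A
Char 5 ('B'): step: R->0, L->0 (L advanced); B->plug->B->R->E->L->E->refl->C->L'->H->R'->D->plug->D
Char 6 ('B'): step: R->1, L=0; B->plug->B->R->A->L->B->refl->F->L'->C->R'->F->plug->C
Char 7 ('G'): step: R->2, L=0; G->plug->A->R->H->L->C->refl->E->L'->E->R'->G->plug->A
Char 8 ('F'): step: R->3, L=0; F->plug->C->R->F->L->A->refl->D->L'->D->R'->F->plug->C
Char 9 ('G'): step: R->4, L=0; G->plug->A->R->B->L->H->refl->G->L'->G->R'->D->plug->D
Char 10 ('E'): step: R->5, L=0; E->plug->E->R->H->L->C->refl->E->L'->E->R'->F->plug->C

Answer: CGEADCACDC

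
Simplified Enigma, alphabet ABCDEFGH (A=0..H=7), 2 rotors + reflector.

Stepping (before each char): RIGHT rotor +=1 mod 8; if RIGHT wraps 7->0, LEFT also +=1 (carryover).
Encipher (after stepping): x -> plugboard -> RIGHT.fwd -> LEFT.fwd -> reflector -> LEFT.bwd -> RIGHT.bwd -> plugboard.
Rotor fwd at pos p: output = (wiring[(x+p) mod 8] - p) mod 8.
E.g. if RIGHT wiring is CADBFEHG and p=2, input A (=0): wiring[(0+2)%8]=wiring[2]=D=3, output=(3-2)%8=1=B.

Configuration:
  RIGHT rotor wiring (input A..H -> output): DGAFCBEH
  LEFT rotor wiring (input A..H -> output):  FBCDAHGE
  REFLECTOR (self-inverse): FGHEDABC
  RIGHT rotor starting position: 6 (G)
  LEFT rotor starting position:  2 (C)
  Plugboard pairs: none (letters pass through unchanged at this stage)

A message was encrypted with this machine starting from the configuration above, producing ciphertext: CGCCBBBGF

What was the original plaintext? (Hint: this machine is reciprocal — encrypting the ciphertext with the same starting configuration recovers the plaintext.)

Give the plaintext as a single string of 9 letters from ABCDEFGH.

Answer: HBGGHEHAG

Derivation:
Char 1 ('C'): step: R->7, L=2; C->plug->C->R->H->L->H->refl->C->L'->F->R'->H->plug->H
Char 2 ('G'): step: R->0, L->3 (L advanced); G->plug->G->R->E->L->B->refl->G->L'->G->R'->B->plug->B
Char 3 ('C'): step: R->1, L=3; C->plug->C->R->E->L->B->refl->G->L'->G->R'->G->plug->G
Char 4 ('C'): step: R->2, L=3; C->plug->C->R->A->L->A->refl->F->L'->B->R'->G->plug->G
Char 5 ('B'): step: R->3, L=3; B->plug->B->R->H->L->H->refl->C->L'->F->R'->H->plug->H
Char 6 ('B'): step: R->4, L=3; B->plug->B->R->F->L->C->refl->H->L'->H->R'->E->plug->E
Char 7 ('B'): step: R->5, L=3; B->plug->B->R->H->L->H->refl->C->L'->F->R'->H->plug->H
Char 8 ('G'): step: R->6, L=3; G->plug->G->R->E->L->B->refl->G->L'->G->R'->A->plug->A
Char 9 ('F'): step: R->7, L=3; F->plug->F->R->D->L->D->refl->E->L'->C->R'->G->plug->G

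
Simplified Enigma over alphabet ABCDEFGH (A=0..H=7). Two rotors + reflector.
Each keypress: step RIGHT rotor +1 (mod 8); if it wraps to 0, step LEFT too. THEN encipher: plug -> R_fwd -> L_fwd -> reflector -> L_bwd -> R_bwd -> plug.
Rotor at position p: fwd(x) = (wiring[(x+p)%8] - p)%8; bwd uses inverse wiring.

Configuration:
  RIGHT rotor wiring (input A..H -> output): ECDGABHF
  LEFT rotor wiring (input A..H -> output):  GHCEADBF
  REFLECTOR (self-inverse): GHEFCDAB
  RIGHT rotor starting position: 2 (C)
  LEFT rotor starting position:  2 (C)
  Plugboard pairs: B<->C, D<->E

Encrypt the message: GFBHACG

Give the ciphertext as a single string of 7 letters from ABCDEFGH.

Answer: CECEFBF

Derivation:
Char 1 ('G'): step: R->3, L=2; G->plug->G->R->H->L->F->refl->D->L'->F->R'->B->plug->C
Char 2 ('F'): step: R->4, L=2; F->plug->F->R->G->L->E->refl->C->L'->B->R'->D->plug->E
Char 3 ('B'): step: R->5, L=2; B->plug->C->R->A->L->A->refl->G->L'->C->R'->B->plug->C
Char 4 ('H'): step: R->6, L=2; H->plug->H->R->D->L->B->refl->H->L'->E->R'->D->plug->E
Char 5 ('A'): step: R->7, L=2; A->plug->A->R->G->L->E->refl->C->L'->B->R'->F->plug->F
Char 6 ('C'): step: R->0, L->3 (L advanced); C->plug->B->R->C->L->A->refl->G->L'->D->R'->C->plug->B
Char 7 ('G'): step: R->1, L=3; G->plug->G->R->E->L->C->refl->E->L'->G->R'->F->plug->F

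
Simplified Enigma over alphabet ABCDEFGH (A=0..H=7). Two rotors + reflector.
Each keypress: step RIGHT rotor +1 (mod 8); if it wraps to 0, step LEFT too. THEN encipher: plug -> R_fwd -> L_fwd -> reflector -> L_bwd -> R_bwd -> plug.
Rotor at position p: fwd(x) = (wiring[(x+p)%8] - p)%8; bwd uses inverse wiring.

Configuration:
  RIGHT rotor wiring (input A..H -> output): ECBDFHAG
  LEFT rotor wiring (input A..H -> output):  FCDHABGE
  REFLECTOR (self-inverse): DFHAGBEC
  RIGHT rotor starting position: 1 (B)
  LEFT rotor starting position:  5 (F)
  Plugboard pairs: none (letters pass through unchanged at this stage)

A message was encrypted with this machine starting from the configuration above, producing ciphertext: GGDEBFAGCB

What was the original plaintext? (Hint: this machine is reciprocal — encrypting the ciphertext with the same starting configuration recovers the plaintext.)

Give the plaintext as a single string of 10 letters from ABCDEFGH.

Answer: EEFHFDEDBH

Derivation:
Char 1 ('G'): step: R->2, L=5; G->plug->G->R->C->L->H->refl->C->L'->G->R'->E->plug->E
Char 2 ('G'): step: R->3, L=5; G->plug->G->R->H->L->D->refl->A->L'->D->R'->E->plug->E
Char 3 ('D'): step: R->4, L=5; D->plug->D->R->C->L->H->refl->C->L'->G->R'->F->plug->F
Char 4 ('E'): step: R->5, L=5; E->plug->E->R->F->L->G->refl->E->L'->A->R'->H->plug->H
Char 5 ('B'): step: R->6, L=5; B->plug->B->R->A->L->E->refl->G->L'->F->R'->F->plug->F
Char 6 ('F'): step: R->7, L=5; F->plug->F->R->G->L->C->refl->H->L'->C->R'->D->plug->D
Char 7 ('A'): step: R->0, L->6 (L advanced); A->plug->A->R->E->L->F->refl->B->L'->F->R'->E->plug->E
Char 8 ('G'): step: R->1, L=6; G->plug->G->R->F->L->B->refl->F->L'->E->R'->D->plug->D
Char 9 ('C'): step: R->2, L=6; C->plug->C->R->D->L->E->refl->G->L'->B->R'->B->plug->B
Char 10 ('B'): step: R->3, L=6; B->plug->B->R->C->L->H->refl->C->L'->G->R'->H->plug->H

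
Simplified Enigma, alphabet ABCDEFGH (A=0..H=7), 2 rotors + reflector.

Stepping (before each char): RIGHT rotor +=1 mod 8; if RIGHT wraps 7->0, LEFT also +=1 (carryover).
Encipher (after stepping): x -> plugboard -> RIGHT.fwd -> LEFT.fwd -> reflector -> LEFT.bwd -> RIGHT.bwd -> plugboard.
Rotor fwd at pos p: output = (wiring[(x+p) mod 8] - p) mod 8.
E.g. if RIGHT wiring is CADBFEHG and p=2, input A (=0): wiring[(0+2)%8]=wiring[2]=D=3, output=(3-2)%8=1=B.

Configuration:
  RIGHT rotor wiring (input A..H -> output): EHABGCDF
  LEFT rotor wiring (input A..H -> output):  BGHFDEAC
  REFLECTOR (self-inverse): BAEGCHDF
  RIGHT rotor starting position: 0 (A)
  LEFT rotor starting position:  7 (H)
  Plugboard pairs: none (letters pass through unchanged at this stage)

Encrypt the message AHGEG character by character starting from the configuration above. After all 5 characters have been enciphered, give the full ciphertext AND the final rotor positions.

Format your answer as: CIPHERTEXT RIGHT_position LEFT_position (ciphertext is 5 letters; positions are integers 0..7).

Char 1 ('A'): step: R->1, L=7; A->plug->A->R->G->L->F->refl->H->L'->C->R'->F->plug->F
Char 2 ('H'): step: R->2, L=7; H->plug->H->R->F->L->E->refl->C->L'->B->R'->E->plug->E
Char 3 ('G'): step: R->3, L=7; G->plug->G->R->E->L->G->refl->D->L'->A->R'->D->plug->D
Char 4 ('E'): step: R->4, L=7; E->plug->E->R->A->L->D->refl->G->L'->E->R'->G->plug->G
Char 5 ('G'): step: R->5, L=7; G->plug->G->R->E->L->G->refl->D->L'->A->R'->C->plug->C
Final: ciphertext=FEDGC, RIGHT=5, LEFT=7

Answer: FEDGC 5 7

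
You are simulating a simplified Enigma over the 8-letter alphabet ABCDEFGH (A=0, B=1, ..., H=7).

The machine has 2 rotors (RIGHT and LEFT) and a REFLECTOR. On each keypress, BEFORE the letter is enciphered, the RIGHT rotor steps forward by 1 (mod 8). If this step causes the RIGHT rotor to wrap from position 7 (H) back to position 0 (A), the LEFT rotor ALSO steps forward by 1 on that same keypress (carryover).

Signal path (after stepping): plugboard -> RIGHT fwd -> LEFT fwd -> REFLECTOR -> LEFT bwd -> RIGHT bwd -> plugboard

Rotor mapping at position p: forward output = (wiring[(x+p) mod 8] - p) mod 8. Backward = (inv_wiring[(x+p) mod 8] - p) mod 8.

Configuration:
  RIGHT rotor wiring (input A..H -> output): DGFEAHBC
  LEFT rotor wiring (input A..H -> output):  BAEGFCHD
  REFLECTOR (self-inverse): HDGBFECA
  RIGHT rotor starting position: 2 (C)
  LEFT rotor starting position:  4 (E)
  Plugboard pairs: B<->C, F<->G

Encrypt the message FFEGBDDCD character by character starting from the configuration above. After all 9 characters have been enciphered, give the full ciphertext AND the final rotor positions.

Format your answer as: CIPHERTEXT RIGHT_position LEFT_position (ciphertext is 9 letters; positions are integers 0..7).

Answer: DEFAGCAFB 3 5

Derivation:
Char 1 ('F'): step: R->3, L=4; F->plug->G->R->D->L->H->refl->A->L'->G->R'->D->plug->D
Char 2 ('F'): step: R->4, L=4; F->plug->G->R->B->L->G->refl->C->L'->H->R'->E->plug->E
Char 3 ('E'): step: R->5, L=4; E->plug->E->R->B->L->G->refl->C->L'->H->R'->G->plug->F
Char 4 ('G'): step: R->6, L=4; G->plug->F->R->G->L->A->refl->H->L'->D->R'->A->plug->A
Char 5 ('B'): step: R->7, L=4; B->plug->C->R->H->L->C->refl->G->L'->B->R'->F->plug->G
Char 6 ('D'): step: R->0, L->5 (L advanced); D->plug->D->R->E->L->D->refl->B->L'->G->R'->B->plug->C
Char 7 ('D'): step: R->1, L=5; D->plug->D->R->H->L->A->refl->H->L'->F->R'->A->plug->A
Char 8 ('C'): step: R->2, L=5; C->plug->B->R->C->L->G->refl->C->L'->B->R'->G->plug->F
Char 9 ('D'): step: R->3, L=5; D->plug->D->R->G->L->B->refl->D->L'->E->R'->C->plug->B
Final: ciphertext=DEFAGCAFB, RIGHT=3, LEFT=5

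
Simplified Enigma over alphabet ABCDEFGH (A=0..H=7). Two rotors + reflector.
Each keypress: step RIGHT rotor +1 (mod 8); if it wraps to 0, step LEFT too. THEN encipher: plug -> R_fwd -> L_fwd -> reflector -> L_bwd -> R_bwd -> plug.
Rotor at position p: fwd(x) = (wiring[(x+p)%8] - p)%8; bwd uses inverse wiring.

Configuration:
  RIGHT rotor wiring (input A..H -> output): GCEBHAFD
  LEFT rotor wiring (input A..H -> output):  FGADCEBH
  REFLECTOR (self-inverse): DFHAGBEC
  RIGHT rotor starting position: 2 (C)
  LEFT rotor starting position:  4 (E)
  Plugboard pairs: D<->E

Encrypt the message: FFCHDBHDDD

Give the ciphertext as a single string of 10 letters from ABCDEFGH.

Answer: HGBEAFBCEG

Derivation:
Char 1 ('F'): step: R->3, L=4; F->plug->F->R->D->L->D->refl->A->L'->B->R'->H->plug->H
Char 2 ('F'): step: R->4, L=4; F->plug->F->R->G->L->E->refl->G->L'->A->R'->G->plug->G
Char 3 ('C'): step: R->5, L=4; C->plug->C->R->G->L->E->refl->G->L'->A->R'->B->plug->B
Char 4 ('H'): step: R->6, L=4; H->plug->H->R->C->L->F->refl->B->L'->E->R'->D->plug->E
Char 5 ('D'): step: R->7, L=4; D->plug->E->R->C->L->F->refl->B->L'->E->R'->A->plug->A
Char 6 ('B'): step: R->0, L->5 (L advanced); B->plug->B->R->C->L->C->refl->H->L'->A->R'->F->plug->F
Char 7 ('H'): step: R->1, L=5; H->plug->H->R->F->L->D->refl->A->L'->D->R'->B->plug->B
Char 8 ('D'): step: R->2, L=5; D->plug->E->R->D->L->A->refl->D->L'->F->R'->C->plug->C
Char 9 ('D'): step: R->3, L=5; D->plug->E->R->A->L->H->refl->C->L'->C->R'->D->plug->E
Char 10 ('D'): step: R->4, L=5; D->plug->E->R->C->L->C->refl->H->L'->A->R'->G->plug->G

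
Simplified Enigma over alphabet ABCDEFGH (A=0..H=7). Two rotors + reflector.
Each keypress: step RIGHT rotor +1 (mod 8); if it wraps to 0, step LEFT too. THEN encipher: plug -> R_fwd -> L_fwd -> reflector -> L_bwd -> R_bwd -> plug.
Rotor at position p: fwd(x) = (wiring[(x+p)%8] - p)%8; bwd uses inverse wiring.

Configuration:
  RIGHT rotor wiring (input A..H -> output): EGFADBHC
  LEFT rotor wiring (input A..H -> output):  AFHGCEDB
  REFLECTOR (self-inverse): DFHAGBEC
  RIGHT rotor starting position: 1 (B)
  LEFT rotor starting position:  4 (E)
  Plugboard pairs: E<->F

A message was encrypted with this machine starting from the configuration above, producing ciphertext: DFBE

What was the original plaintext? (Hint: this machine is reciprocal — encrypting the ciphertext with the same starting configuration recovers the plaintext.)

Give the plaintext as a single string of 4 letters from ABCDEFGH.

Char 1 ('D'): step: R->2, L=4; D->plug->D->R->H->L->C->refl->H->L'->C->R'->G->plug->G
Char 2 ('F'): step: R->3, L=4; F->plug->E->R->H->L->C->refl->H->L'->C->R'->H->plug->H
Char 3 ('B'): step: R->4, L=4; B->plug->B->R->F->L->B->refl->F->L'->D->R'->C->plug->C
Char 4 ('E'): step: R->5, L=4; E->plug->F->R->A->L->G->refl->E->L'->E->R'->A->plug->A

Answer: GHCA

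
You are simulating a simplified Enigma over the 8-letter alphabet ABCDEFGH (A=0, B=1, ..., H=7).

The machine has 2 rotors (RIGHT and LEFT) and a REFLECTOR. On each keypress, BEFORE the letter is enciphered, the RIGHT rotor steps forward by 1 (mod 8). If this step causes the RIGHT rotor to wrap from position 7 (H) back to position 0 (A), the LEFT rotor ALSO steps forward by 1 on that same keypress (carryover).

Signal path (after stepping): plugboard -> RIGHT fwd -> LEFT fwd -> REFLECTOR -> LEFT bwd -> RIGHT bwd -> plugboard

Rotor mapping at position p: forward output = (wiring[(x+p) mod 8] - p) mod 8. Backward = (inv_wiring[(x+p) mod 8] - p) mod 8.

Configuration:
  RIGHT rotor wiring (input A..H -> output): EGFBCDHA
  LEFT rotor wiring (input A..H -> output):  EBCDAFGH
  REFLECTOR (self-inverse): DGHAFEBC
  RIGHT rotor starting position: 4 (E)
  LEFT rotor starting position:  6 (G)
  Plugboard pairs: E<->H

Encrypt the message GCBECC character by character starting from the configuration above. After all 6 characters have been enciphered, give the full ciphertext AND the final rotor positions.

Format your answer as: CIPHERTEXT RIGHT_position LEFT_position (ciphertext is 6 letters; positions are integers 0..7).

Char 1 ('G'): step: R->5, L=6; G->plug->G->R->E->L->E->refl->F->L'->F->R'->H->plug->E
Char 2 ('C'): step: R->6, L=6; C->plug->C->R->G->L->C->refl->H->L'->H->R'->E->plug->H
Char 3 ('B'): step: R->7, L=6; B->plug->B->R->F->L->F->refl->E->L'->E->R'->G->plug->G
Char 4 ('E'): step: R->0, L->7 (L advanced); E->plug->H->R->A->L->A->refl->D->L'->D->R'->F->plug->F
Char 5 ('C'): step: R->1, L=7; C->plug->C->R->A->L->A->refl->D->L'->D->R'->H->plug->E
Char 6 ('C'): step: R->2, L=7; C->plug->C->R->A->L->A->refl->D->L'->D->R'->A->plug->A
Final: ciphertext=EHGFEA, RIGHT=2, LEFT=7

Answer: EHGFEA 2 7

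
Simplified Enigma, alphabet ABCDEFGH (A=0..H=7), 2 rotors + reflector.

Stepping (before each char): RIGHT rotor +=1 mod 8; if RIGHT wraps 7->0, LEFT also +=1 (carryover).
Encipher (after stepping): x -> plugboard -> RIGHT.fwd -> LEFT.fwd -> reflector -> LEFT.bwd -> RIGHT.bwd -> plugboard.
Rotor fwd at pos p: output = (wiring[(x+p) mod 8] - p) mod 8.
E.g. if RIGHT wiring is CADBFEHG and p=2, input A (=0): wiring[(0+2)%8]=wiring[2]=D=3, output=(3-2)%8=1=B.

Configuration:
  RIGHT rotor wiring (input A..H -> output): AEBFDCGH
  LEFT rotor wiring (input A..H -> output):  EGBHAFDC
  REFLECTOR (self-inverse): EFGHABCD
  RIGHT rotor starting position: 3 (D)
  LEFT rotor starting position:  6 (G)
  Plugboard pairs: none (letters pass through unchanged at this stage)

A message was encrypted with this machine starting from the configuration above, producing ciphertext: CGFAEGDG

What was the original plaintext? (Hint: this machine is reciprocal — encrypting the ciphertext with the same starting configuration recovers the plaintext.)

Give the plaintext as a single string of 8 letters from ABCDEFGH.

Char 1 ('C'): step: R->4, L=6; C->plug->C->R->C->L->G->refl->C->L'->G->R'->B->plug->B
Char 2 ('G'): step: R->5, L=6; G->plug->G->R->A->L->F->refl->B->L'->F->R'->A->plug->A
Char 3 ('F'): step: R->6, L=6; F->plug->F->R->H->L->H->refl->D->L'->E->R'->H->plug->H
Char 4 ('A'): step: R->7, L=6; A->plug->A->R->A->L->F->refl->B->L'->F->R'->C->plug->C
Char 5 ('E'): step: R->0, L->7 (L advanced); E->plug->E->R->D->L->C->refl->G->L'->G->R'->G->plug->G
Char 6 ('G'): step: R->1, L=7; G->plug->G->R->G->L->G->refl->C->L'->D->R'->A->plug->A
Char 7 ('D'): step: R->2, L=7; D->plug->D->R->A->L->D->refl->H->L'->C->R'->H->plug->H
Char 8 ('G'): step: R->3, L=7; G->plug->G->R->B->L->F->refl->B->L'->F->R'->F->plug->F

Answer: BAHCGAHF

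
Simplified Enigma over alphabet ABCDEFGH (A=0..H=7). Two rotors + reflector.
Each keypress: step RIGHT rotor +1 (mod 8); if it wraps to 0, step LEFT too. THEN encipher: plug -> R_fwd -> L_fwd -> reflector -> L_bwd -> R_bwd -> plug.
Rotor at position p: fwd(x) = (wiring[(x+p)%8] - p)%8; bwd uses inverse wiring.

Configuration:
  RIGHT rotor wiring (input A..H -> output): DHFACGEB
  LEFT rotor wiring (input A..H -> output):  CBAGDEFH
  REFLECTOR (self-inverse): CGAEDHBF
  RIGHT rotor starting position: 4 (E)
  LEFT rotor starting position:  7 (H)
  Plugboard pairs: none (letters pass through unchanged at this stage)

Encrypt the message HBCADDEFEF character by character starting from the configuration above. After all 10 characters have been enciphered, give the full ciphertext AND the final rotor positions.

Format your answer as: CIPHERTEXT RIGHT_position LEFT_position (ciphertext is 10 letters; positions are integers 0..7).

Answer: AEAHFHBGFH 6 0

Derivation:
Char 1 ('H'): step: R->5, L=7; H->plug->H->R->F->L->E->refl->D->L'->B->R'->A->plug->A
Char 2 ('B'): step: R->6, L=7; B->plug->B->R->D->L->B->refl->G->L'->H->R'->E->plug->E
Char 3 ('C'): step: R->7, L=7; C->plug->C->R->A->L->A->refl->C->L'->C->R'->A->plug->A
Char 4 ('A'): step: R->0, L->0 (L advanced); A->plug->A->R->D->L->G->refl->B->L'->B->R'->H->plug->H
Char 5 ('D'): step: R->1, L=0; D->plug->D->R->B->L->B->refl->G->L'->D->R'->F->plug->F
Char 6 ('D'): step: R->2, L=0; D->plug->D->R->E->L->D->refl->E->L'->F->R'->H->plug->H
Char 7 ('E'): step: R->3, L=0; E->plug->E->R->G->L->F->refl->H->L'->H->R'->B->plug->B
Char 8 ('F'): step: R->4, L=0; F->plug->F->R->D->L->G->refl->B->L'->B->R'->G->plug->G
Char 9 ('E'): step: R->5, L=0; E->plug->E->R->C->L->A->refl->C->L'->A->R'->F->plug->F
Char 10 ('F'): step: R->6, L=0; F->plug->F->R->C->L->A->refl->C->L'->A->R'->H->plug->H
Final: ciphertext=AEAHFHBGFH, RIGHT=6, LEFT=0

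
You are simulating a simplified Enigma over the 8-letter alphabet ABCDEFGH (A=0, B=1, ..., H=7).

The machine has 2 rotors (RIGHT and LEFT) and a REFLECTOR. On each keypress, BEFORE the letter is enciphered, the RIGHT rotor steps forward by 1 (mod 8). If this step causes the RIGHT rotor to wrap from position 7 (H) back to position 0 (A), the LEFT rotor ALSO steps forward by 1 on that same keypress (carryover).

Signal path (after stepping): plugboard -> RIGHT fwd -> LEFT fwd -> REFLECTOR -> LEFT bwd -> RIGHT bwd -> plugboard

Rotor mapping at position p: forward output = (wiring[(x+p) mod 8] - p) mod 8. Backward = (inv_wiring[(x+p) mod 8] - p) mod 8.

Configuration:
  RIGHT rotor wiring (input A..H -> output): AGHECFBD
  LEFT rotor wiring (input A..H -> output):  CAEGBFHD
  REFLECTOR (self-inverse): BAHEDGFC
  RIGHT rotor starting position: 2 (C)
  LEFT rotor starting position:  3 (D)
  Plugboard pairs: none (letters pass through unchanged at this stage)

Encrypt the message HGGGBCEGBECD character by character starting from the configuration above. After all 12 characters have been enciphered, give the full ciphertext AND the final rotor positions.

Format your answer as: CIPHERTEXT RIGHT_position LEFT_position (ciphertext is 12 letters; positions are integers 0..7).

Answer: BHBHGHFFGHEG 6 4

Derivation:
Char 1 ('H'): step: R->3, L=3; H->plug->H->R->E->L->A->refl->B->L'->H->R'->B->plug->B
Char 2 ('G'): step: R->4, L=3; G->plug->G->R->D->L->E->refl->D->L'->A->R'->H->plug->H
Char 3 ('G'): step: R->5, L=3; G->plug->G->R->H->L->B->refl->A->L'->E->R'->B->plug->B
Char 4 ('G'): step: R->6, L=3; G->plug->G->R->E->L->A->refl->B->L'->H->R'->H->plug->H
Char 5 ('B'): step: R->7, L=3; B->plug->B->R->B->L->G->refl->F->L'->G->R'->G->plug->G
Char 6 ('C'): step: R->0, L->4 (L advanced); C->plug->C->R->H->L->C->refl->H->L'->D->R'->H->plug->H
Char 7 ('E'): step: R->1, L=4; E->plug->E->R->E->L->G->refl->F->L'->A->R'->F->plug->F
Char 8 ('G'): step: R->2, L=4; G->plug->G->R->G->L->A->refl->B->L'->B->R'->F->plug->F
Char 9 ('B'): step: R->3, L=4; B->plug->B->R->H->L->C->refl->H->L'->D->R'->G->plug->G
Char 10 ('E'): step: R->4, L=4; E->plug->E->R->E->L->G->refl->F->L'->A->R'->H->plug->H
Char 11 ('C'): step: R->5, L=4; C->plug->C->R->G->L->A->refl->B->L'->B->R'->E->plug->E
Char 12 ('D'): step: R->6, L=4; D->plug->D->R->A->L->F->refl->G->L'->E->R'->G->plug->G
Final: ciphertext=BHBHGHFFGHEG, RIGHT=6, LEFT=4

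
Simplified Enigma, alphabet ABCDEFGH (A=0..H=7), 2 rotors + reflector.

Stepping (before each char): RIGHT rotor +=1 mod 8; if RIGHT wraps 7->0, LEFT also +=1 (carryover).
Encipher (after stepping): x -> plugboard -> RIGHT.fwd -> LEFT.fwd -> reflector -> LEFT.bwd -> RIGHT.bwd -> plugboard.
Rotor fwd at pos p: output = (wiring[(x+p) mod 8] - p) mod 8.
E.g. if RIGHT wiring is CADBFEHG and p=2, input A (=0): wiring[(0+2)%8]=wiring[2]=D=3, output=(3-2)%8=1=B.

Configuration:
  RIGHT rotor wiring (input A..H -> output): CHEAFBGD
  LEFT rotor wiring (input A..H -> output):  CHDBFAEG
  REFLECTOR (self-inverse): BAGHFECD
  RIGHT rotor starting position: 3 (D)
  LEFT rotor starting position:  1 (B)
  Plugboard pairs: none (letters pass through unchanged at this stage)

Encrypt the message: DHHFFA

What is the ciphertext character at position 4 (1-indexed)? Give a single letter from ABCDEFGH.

Char 1 ('D'): step: R->4, L=1; D->plug->D->R->H->L->B->refl->A->L'->C->R'->C->plug->C
Char 2 ('H'): step: R->5, L=1; H->plug->H->R->A->L->G->refl->C->L'->B->R'->B->plug->B
Char 3 ('H'): step: R->6, L=1; H->plug->H->R->D->L->E->refl->F->L'->G->R'->E->plug->E
Char 4 ('F'): step: R->7, L=1; F->plug->F->R->G->L->F->refl->E->L'->D->R'->B->plug->B

B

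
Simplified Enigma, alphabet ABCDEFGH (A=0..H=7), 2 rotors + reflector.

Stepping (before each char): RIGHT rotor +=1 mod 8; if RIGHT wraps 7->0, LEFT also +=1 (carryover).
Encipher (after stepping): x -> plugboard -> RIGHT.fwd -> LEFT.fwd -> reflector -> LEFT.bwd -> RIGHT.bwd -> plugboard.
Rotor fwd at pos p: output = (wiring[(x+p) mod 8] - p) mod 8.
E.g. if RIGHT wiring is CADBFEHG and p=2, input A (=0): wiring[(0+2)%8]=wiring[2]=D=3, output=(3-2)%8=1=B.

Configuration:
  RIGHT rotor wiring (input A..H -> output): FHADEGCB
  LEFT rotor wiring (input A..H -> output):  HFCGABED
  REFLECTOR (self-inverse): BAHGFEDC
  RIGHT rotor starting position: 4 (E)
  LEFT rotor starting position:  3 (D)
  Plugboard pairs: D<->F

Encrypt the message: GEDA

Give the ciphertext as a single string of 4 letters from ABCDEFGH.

Char 1 ('G'): step: R->5, L=3; G->plug->G->R->G->L->C->refl->H->L'->H->R'->H->plug->H
Char 2 ('E'): step: R->6, L=3; E->plug->E->R->C->L->G->refl->D->L'->A->R'->H->plug->H
Char 3 ('D'): step: R->7, L=3; D->plug->F->R->F->L->E->refl->F->L'->B->R'->D->plug->F
Char 4 ('A'): step: R->0, L->4 (L advanced); A->plug->A->R->F->L->B->refl->A->L'->C->R'->G->plug->G

Answer: HHFG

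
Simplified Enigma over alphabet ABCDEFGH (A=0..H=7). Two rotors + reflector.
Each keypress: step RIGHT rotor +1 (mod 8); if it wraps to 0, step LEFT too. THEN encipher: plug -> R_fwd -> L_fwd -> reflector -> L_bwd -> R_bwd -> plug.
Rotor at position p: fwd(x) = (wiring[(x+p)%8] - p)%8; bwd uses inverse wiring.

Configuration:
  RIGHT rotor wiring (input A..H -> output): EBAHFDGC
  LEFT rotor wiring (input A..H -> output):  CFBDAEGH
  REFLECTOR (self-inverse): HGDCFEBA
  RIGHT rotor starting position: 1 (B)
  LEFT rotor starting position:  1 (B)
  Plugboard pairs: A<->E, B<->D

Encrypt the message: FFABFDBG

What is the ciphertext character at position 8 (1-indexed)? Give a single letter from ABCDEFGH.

Char 1 ('F'): step: R->2, L=1; F->plug->F->R->A->L->E->refl->F->L'->F->R'->B->plug->D
Char 2 ('F'): step: R->3, L=1; F->plug->F->R->B->L->A->refl->H->L'->D->R'->D->plug->B
Char 3 ('A'): step: R->4, L=1; A->plug->E->R->A->L->E->refl->F->L'->F->R'->F->plug->F
Char 4 ('B'): step: R->5, L=1; B->plug->D->R->H->L->B->refl->G->L'->G->R'->A->plug->E
Char 5 ('F'): step: R->6, L=1; F->plug->F->R->B->L->A->refl->H->L'->D->R'->D->plug->B
Char 6 ('D'): step: R->7, L=1; D->plug->B->R->F->L->F->refl->E->L'->A->R'->E->plug->A
Char 7 ('B'): step: R->0, L->2 (L advanced); B->plug->D->R->H->L->D->refl->C->L'->D->R'->F->plug->F
Char 8 ('G'): step: R->1, L=2; G->plug->G->R->B->L->B->refl->G->L'->C->R'->E->plug->A

A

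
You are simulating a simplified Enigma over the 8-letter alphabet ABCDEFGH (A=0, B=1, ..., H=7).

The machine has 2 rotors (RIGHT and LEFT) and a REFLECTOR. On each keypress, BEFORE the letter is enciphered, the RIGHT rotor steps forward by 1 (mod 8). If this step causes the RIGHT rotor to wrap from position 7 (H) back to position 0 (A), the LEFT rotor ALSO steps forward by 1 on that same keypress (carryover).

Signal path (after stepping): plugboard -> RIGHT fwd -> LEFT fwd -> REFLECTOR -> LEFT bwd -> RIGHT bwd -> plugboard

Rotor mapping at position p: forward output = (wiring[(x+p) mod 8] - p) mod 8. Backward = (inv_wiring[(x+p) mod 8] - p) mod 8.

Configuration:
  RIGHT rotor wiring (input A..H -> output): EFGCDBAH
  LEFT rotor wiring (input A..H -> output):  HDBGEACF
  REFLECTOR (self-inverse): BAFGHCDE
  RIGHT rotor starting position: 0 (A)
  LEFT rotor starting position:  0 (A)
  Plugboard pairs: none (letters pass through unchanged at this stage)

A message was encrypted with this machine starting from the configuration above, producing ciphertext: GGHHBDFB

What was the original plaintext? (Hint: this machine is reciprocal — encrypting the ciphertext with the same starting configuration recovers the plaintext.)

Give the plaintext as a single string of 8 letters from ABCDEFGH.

Char 1 ('G'): step: R->1, L=0; G->plug->G->R->G->L->C->refl->F->L'->H->R'->F->plug->F
Char 2 ('G'): step: R->2, L=0; G->plug->G->R->C->L->B->refl->A->L'->F->R'->F->plug->F
Char 3 ('H'): step: R->3, L=0; H->plug->H->R->D->L->G->refl->D->L'->B->R'->F->plug->F
Char 4 ('H'): step: R->4, L=0; H->plug->H->R->G->L->C->refl->F->L'->H->R'->A->plug->A
Char 5 ('B'): step: R->5, L=0; B->plug->B->R->D->L->G->refl->D->L'->B->R'->F->plug->F
Char 6 ('D'): step: R->6, L=0; D->plug->D->R->H->L->F->refl->C->L'->G->R'->C->plug->C
Char 7 ('F'): step: R->7, L=0; F->plug->F->R->E->L->E->refl->H->L'->A->R'->A->plug->A
Char 8 ('B'): step: R->0, L->1 (L advanced); B->plug->B->R->F->L->B->refl->A->L'->B->R'->F->plug->F

Answer: FFFAFCAF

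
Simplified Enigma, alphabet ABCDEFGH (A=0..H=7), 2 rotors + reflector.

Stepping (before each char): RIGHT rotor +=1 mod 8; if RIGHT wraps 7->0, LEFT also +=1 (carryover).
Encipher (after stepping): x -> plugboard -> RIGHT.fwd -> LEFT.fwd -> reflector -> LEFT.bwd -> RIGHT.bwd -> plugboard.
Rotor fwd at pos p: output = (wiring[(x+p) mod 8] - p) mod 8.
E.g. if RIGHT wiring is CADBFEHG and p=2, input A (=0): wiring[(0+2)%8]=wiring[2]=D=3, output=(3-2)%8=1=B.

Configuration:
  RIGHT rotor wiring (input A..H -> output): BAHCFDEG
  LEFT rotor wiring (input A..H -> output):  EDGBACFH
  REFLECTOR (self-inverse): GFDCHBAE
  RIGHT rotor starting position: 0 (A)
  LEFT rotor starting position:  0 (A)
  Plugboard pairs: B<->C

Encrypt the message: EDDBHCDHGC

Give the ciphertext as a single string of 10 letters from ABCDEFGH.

Answer: DAGCCGADFG

Derivation:
Char 1 ('E'): step: R->1, L=0; E->plug->E->R->C->L->G->refl->A->L'->E->R'->D->plug->D
Char 2 ('D'): step: R->2, L=0; D->plug->D->R->B->L->D->refl->C->L'->F->R'->A->plug->A
Char 3 ('D'): step: R->3, L=0; D->plug->D->R->B->L->D->refl->C->L'->F->R'->G->plug->G
Char 4 ('B'): step: R->4, L=0; B->plug->C->R->A->L->E->refl->H->L'->H->R'->B->plug->C
Char 5 ('H'): step: R->5, L=0; H->plug->H->R->A->L->E->refl->H->L'->H->R'->B->plug->C
Char 6 ('C'): step: R->6, L=0; C->plug->B->R->A->L->E->refl->H->L'->H->R'->G->plug->G
Char 7 ('D'): step: R->7, L=0; D->plug->D->R->A->L->E->refl->H->L'->H->R'->A->plug->A
Char 8 ('H'): step: R->0, L->1 (L advanced); H->plug->H->R->G->L->G->refl->A->L'->C->R'->D->plug->D
Char 9 ('G'): step: R->1, L=1; G->plug->G->R->F->L->E->refl->H->L'->D->R'->F->plug->F
Char 10 ('C'): step: R->2, L=1; C->plug->B->R->A->L->C->refl->D->L'->H->R'->G->plug->G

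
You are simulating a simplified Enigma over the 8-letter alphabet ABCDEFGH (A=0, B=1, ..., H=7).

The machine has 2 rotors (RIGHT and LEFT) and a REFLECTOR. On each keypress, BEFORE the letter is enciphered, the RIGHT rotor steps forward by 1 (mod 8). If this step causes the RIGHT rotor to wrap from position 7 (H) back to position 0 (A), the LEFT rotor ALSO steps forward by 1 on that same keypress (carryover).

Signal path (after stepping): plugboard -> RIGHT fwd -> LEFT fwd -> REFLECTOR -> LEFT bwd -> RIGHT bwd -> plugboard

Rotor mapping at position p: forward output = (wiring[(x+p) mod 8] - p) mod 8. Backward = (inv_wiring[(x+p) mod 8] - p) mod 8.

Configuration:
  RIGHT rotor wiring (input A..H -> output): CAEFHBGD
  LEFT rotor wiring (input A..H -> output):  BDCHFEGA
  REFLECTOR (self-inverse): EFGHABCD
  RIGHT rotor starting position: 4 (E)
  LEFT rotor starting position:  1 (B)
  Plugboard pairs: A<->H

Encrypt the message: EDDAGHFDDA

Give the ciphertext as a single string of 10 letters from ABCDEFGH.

Answer: FHCDDAAAEB

Derivation:
Char 1 ('E'): step: R->5, L=1; E->plug->E->R->D->L->E->refl->A->L'->H->R'->F->plug->F
Char 2 ('D'): step: R->6, L=1; D->plug->D->R->C->L->G->refl->C->L'->A->R'->A->plug->H
Char 3 ('D'): step: R->7, L=1; D->plug->D->R->F->L->F->refl->B->L'->B->R'->C->plug->C
Char 4 ('A'): step: R->0, L->2 (L advanced); A->plug->H->R->D->L->C->refl->G->L'->F->R'->D->plug->D
Char 5 ('G'): step: R->1, L=2; G->plug->G->R->C->L->D->refl->H->L'->G->R'->D->plug->D
Char 6 ('H'): step: R->2, L=2; H->plug->A->R->C->L->D->refl->H->L'->G->R'->H->plug->A
Char 7 ('F'): step: R->3, L=2; F->plug->F->R->H->L->B->refl->F->L'->B->R'->H->plug->A
Char 8 ('D'): step: R->4, L=2; D->plug->D->R->H->L->B->refl->F->L'->B->R'->H->plug->A
Char 9 ('D'): step: R->5, L=2; D->plug->D->R->F->L->G->refl->C->L'->D->R'->E->plug->E
Char 10 ('A'): step: R->6, L=2; A->plug->H->R->D->L->C->refl->G->L'->F->R'->B->plug->B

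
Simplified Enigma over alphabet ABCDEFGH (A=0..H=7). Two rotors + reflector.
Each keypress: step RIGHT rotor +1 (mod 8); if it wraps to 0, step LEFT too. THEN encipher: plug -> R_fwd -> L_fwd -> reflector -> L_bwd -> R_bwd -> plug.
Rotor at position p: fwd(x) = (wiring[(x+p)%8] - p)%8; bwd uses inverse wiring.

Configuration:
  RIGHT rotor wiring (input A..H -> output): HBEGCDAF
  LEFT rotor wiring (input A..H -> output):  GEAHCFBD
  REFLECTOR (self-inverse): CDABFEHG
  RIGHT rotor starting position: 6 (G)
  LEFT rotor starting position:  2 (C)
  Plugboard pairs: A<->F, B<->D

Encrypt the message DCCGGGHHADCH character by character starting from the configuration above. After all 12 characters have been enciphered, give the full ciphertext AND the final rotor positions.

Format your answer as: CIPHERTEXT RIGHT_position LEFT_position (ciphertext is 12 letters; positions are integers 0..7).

Char 1 ('D'): step: R->7, L=2; D->plug->B->R->A->L->G->refl->H->L'->E->R'->G->plug->G
Char 2 ('C'): step: R->0, L->3 (L advanced); C->plug->C->R->E->L->A->refl->C->L'->C->R'->E->plug->E
Char 3 ('C'): step: R->1, L=3; C->plug->C->R->F->L->D->refl->B->L'->G->R'->H->plug->H
Char 4 ('G'): step: R->2, L=3; G->plug->G->R->F->L->D->refl->B->L'->G->R'->E->plug->E
Char 5 ('G'): step: R->3, L=3; G->plug->G->R->G->L->B->refl->D->L'->F->R'->D->plug->B
Char 6 ('G'): step: R->4, L=3; G->plug->G->R->A->L->E->refl->F->L'->H->R'->B->plug->D
Char 7 ('H'): step: R->5, L=3; H->plug->H->R->F->L->D->refl->B->L'->G->R'->A->plug->F
Char 8 ('H'): step: R->6, L=3; H->plug->H->R->F->L->D->refl->B->L'->G->R'->E->plug->E
Char 9 ('A'): step: R->7, L=3; A->plug->F->R->D->L->G->refl->H->L'->B->R'->H->plug->H
Char 10 ('D'): step: R->0, L->4 (L advanced); D->plug->B->R->B->L->B->refl->D->L'->H->R'->A->plug->F
Char 11 ('C'): step: R->1, L=4; C->plug->C->R->F->L->A->refl->C->L'->E->R'->G->plug->G
Char 12 ('H'): step: R->2, L=4; H->plug->H->R->H->L->D->refl->B->L'->B->R'->D->plug->B
Final: ciphertext=GEHEBDFEHFGB, RIGHT=2, LEFT=4

Answer: GEHEBDFEHFGB 2 4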